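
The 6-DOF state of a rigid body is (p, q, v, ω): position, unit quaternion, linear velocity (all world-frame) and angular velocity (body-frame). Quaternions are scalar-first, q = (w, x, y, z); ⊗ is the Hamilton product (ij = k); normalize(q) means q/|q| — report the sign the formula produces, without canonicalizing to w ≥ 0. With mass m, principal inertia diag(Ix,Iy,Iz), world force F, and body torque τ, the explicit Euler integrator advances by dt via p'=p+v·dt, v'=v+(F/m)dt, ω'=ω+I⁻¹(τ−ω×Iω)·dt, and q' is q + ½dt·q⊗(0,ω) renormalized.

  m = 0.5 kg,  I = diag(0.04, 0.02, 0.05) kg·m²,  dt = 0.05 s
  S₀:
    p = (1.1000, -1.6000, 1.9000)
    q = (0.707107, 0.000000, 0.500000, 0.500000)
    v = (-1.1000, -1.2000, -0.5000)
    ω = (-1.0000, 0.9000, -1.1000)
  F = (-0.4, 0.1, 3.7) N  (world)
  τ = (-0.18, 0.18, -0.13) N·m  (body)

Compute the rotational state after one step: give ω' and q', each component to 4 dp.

ω' = (-1.1879, 1.3775, -1.2480)
q' = (0.7089, -0.0426, 0.5029, 0.4926)

ω×(Iω) gyroscopic = (-0.0297, -0.0110, 0.0180)
angular accel α = (-3.7575, 9.5500, -2.9600)
ω' = ω + α·dt = (-1.1879, 1.3775, -1.2480)
2q̇ = q⊗(0,ω) = (0.1000000, -1.7071070, 0.1363963, -0.2778177)
q + ½dt·q⊗(0,ω), renormalized = (0.7089, -0.0426, 0.5029, 0.4926)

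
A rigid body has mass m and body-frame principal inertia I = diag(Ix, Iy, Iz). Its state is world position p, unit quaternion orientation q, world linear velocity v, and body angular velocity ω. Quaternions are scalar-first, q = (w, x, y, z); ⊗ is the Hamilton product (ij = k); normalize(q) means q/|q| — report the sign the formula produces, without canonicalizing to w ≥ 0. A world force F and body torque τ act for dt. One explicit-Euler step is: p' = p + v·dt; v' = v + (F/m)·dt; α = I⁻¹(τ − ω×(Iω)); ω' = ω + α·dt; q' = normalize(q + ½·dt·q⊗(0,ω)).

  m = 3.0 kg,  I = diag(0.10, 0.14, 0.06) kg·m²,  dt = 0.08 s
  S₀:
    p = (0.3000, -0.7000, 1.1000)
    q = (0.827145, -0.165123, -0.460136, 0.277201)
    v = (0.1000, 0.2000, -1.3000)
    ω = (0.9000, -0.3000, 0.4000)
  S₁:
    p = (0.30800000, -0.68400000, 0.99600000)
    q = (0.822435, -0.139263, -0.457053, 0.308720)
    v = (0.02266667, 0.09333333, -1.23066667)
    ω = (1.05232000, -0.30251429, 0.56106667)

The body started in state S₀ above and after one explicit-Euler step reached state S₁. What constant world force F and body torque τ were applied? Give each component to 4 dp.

F = (-2.9000, -4.0000, 2.6000)
τ = (0.2000, 0.0100, 0.1100)

Δv = v₁−v₀ = (-0.07733333, -0.10666667, 0.06933333)
F = m·Δv/dt = (-2.9000, -4.0000, 2.6000)
ω₁ − ω₀ = (0.15232000, -0.00251429, 0.16106667)
τ = I·(Δω/dt) + ω₀×(Iω₀) = (0.2000, 0.0100, 0.1100)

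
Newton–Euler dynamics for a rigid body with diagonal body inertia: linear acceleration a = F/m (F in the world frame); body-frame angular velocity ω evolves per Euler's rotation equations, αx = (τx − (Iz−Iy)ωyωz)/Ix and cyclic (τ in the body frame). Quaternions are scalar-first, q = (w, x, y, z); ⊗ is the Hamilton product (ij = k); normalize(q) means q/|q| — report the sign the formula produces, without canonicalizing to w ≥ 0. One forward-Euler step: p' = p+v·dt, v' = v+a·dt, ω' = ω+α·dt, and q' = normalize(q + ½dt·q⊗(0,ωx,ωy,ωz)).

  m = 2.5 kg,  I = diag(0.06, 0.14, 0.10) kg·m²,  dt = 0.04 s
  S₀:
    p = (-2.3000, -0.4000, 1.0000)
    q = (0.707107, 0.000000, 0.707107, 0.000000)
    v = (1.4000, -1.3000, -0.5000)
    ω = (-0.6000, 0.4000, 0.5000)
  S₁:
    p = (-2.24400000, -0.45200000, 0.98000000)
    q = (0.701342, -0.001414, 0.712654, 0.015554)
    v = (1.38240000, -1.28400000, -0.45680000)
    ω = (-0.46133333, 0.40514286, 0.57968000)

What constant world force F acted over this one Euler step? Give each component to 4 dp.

F = (-1.1000, 1.0000, 2.7000)

v₁ − v₀ = (-0.01760000, 0.01600000, 0.04320000)
applied force F = (-1.1000, 1.0000, 2.7000)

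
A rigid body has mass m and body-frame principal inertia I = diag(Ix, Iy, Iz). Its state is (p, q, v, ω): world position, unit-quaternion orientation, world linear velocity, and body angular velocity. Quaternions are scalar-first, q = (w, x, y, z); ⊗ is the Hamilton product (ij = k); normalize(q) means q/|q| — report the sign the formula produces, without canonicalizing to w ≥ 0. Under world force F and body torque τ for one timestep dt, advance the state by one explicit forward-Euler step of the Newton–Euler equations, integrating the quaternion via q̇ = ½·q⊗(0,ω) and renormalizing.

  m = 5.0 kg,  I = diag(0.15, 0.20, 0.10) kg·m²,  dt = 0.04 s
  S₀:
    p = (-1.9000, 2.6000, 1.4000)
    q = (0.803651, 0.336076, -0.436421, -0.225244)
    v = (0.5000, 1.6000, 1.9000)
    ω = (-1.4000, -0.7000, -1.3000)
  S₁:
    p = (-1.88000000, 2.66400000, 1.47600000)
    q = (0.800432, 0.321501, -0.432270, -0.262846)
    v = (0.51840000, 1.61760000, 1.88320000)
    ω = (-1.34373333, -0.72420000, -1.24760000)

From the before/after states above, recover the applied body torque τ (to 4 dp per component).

τ = (0.1200, -0.0300, 0.1800)

rate change Δω = (0.05626667, -0.02420000, 0.05240000)
applied torque τ = (0.1200, -0.0300, 0.1800)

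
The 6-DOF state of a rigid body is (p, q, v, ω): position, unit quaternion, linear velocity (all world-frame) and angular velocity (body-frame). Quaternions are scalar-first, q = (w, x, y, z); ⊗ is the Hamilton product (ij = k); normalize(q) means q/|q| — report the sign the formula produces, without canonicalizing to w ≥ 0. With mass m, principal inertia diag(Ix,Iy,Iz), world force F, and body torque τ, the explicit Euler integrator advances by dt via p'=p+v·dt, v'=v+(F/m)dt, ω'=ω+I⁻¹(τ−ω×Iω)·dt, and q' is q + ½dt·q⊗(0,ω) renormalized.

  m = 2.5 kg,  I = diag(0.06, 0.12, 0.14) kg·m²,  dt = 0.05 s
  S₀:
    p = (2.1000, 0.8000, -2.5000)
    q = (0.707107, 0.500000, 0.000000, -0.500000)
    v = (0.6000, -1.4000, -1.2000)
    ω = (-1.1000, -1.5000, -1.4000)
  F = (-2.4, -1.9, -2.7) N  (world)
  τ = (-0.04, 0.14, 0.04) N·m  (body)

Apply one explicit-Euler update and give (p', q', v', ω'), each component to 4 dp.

(τ − ω×Iω)/I = (-1.3667, 2.1933, -0.4214)
ω' = ω + α·dt = (-1.1683, -1.3903, -1.4211)
q⊗(0,ω) = (-0.1500000, -1.5278177, 0.1893395, -1.7399498)
updated quaternion q' = (0.7022, 0.4610, 0.0047, -0.5426)
p + v·dt = (2.1300, 0.7300, -2.5600)
v' = v + a·dt = (0.5520, -1.4380, -1.2540)

p' = (2.1300, 0.7300, -2.5600)
q' = (0.7022, 0.4610, 0.0047, -0.5426)
v' = (0.5520, -1.4380, -1.2540)
ω' = (-1.1683, -1.3903, -1.4211)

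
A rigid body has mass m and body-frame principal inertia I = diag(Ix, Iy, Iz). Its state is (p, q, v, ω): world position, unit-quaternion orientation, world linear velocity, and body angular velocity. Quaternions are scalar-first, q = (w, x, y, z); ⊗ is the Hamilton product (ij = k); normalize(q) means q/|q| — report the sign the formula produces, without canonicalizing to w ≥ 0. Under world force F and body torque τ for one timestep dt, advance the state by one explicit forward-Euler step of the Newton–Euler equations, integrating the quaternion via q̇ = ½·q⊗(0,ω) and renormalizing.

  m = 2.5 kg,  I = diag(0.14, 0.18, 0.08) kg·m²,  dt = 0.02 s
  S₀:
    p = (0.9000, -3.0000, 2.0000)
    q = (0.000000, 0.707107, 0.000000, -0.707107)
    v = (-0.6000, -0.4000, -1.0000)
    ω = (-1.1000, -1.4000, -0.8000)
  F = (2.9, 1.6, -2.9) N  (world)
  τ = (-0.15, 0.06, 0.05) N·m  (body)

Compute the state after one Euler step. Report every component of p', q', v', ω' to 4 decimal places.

gyro term ω×Iω = (-0.1120, 0.0528, 0.0616)
α = I⁻¹(τ − ω×Iω) = (-0.2714, 0.0400, -0.1450)
ω + α·dt = (-1.1054, -1.3992, -0.8029)
Hamilton product q⊗(0,ω) = (0.2121321, -0.9899498, 1.3435033, -0.9899498)
q + ½dt·q⊗(0,ω), renormalized = (0.0021, 0.6971, 0.0134, -0.7169)
p + v·dt = (0.8880, -3.0080, 1.9800)
v' = v + a·dt = (-0.5768, -0.3872, -1.0232)

p' = (0.8880, -3.0080, 1.9800)
q' = (0.0021, 0.6971, 0.0134, -0.7169)
v' = (-0.5768, -0.3872, -1.0232)
ω' = (-1.1054, -1.3992, -0.8029)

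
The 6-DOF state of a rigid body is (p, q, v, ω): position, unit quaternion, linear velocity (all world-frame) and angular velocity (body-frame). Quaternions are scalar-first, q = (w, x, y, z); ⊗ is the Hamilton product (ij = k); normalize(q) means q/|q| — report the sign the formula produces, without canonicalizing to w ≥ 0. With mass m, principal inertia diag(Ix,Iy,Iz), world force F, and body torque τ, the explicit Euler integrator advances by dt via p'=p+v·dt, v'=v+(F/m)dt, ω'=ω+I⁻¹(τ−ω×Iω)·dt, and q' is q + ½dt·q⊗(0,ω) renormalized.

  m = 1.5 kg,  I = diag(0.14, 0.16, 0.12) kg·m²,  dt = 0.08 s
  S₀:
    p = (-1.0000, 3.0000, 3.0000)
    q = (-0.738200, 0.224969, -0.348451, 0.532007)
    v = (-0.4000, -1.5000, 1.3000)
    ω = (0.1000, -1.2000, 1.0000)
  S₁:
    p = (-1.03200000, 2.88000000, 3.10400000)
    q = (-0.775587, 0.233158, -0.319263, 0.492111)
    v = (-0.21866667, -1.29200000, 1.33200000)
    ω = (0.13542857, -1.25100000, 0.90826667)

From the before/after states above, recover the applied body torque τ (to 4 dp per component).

Δω = ω₁−ω₀ = (0.03542857, -0.05100000, -0.09173333)
ω₀×(Iω₀) = (0.0480, 0.0020, -0.0024)
applied torque τ = (0.1100, -0.1000, -0.1400)

τ = (0.1100, -0.1000, -0.1400)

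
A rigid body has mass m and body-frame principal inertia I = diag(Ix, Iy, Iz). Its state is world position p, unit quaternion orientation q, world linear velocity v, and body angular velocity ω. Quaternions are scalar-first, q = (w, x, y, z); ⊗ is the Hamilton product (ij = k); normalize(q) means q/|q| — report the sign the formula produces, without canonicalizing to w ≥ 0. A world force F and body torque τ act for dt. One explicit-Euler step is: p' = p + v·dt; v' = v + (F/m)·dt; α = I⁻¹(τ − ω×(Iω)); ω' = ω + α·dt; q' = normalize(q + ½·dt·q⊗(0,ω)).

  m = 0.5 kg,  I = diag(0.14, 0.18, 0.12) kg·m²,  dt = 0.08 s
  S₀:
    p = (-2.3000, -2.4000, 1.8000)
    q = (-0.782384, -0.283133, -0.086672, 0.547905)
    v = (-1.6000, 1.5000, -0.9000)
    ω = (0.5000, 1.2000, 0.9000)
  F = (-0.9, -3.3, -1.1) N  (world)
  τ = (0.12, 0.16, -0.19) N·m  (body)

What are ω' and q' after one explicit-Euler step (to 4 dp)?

ω' = (0.6056, 1.2671, 0.7573)
q' = (-0.7907, -0.3275, -0.1029, 0.5069)

gyro term ω×Iω = (-0.0648, 0.0090, 0.0240)
angular accel α = (1.3200, 0.8389, -1.7833)
new body rate ω' = (0.6056, 1.2671, 0.7573)
Hamilton product q⊗(0,ω) = (-0.2475416, -1.1266828, -0.4100886, -1.0005692)
updated quaternion q' = (-0.7907, -0.3275, -0.1029, 0.5069)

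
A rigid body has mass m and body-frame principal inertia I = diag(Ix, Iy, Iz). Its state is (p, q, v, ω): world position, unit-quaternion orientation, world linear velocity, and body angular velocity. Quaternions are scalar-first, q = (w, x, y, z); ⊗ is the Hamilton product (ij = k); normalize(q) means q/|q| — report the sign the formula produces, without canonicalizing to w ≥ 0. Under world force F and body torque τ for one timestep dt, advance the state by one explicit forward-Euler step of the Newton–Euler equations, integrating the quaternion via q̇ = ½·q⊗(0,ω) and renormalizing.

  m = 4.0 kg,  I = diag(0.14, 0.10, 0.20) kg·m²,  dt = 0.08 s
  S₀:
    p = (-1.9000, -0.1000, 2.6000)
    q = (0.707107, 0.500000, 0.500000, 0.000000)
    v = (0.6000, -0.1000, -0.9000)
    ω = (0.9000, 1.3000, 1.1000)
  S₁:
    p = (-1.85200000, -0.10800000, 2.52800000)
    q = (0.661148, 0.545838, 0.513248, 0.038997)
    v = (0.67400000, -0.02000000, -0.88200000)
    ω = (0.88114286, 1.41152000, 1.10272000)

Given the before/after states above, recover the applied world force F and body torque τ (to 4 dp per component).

F = (3.7000, 4.0000, 0.9000)
τ = (0.1100, 0.0800, -0.0400)

velocity change Δv = (0.07400000, 0.08000000, 0.01800000)
applied force F = (3.7000, 4.0000, 0.9000)
ω₁ − ω₀ = (-0.01885714, 0.11152000, 0.00272000)
precession coupling = (0.1430, -0.0594, -0.0468)
τ = I·(Δω/dt) + ω₀×(Iω₀) = (0.1100, 0.0800, -0.0400)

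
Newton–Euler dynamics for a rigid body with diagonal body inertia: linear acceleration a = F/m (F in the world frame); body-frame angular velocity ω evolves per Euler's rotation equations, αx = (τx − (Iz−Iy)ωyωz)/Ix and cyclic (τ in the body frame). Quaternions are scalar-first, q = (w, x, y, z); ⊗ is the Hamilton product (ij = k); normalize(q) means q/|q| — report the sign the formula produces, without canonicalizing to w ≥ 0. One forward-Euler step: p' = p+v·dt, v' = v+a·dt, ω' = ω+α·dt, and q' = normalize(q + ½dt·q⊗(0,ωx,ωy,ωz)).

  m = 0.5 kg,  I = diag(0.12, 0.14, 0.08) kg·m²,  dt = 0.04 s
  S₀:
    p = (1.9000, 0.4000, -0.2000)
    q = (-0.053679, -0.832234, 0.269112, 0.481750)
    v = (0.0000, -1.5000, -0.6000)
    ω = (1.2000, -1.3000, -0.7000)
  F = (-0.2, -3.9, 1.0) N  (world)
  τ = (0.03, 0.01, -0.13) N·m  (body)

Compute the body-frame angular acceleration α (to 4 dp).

ω×(Iω) gyroscopic = (-0.0546, -0.0336, -0.0312)
α = I⁻¹(τ − ω×Iω) = (0.7050, 0.3114, -1.2350)

α = (0.7050, 0.3114, -1.2350)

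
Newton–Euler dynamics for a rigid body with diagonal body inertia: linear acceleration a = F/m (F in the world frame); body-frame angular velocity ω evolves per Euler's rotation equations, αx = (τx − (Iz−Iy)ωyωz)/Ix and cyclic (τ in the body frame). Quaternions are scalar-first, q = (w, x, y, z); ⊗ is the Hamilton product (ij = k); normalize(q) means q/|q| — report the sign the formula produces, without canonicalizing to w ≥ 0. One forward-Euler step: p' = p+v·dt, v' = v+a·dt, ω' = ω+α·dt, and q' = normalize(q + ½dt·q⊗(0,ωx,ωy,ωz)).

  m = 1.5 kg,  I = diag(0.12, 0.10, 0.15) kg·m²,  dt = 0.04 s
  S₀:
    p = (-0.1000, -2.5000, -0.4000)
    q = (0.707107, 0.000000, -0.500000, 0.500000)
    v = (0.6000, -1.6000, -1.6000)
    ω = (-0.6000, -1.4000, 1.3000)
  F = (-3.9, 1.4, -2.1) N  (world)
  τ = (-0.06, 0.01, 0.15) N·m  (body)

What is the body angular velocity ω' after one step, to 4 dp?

ω' = (-0.5897, -1.4054, 1.3445)

(τ − ω×Iω)/I = (0.2583, -0.1340, 1.1120)
ω' = ω + α·dt = (-0.5897, -1.4054, 1.3445)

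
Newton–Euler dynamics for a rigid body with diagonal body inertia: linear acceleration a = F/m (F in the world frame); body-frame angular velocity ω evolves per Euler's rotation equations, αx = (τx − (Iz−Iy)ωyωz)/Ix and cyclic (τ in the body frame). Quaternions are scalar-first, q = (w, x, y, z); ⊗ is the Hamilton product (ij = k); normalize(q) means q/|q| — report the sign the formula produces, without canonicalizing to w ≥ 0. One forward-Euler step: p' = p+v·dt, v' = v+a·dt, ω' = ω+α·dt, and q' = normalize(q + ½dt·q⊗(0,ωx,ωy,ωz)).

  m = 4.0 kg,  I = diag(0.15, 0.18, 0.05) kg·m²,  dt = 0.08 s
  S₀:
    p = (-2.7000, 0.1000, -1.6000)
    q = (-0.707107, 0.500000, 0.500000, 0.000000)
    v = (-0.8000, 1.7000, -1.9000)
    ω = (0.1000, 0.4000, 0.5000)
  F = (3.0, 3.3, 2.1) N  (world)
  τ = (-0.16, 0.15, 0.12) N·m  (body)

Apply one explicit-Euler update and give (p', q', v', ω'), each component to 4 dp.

a = F/m = (0.7500, 0.8250, 0.5250)
new position p' = (-2.7640, 0.2360, -1.7520)
v' = v + a·dt = (-0.7400, 1.7660, -1.8580)
precession coupling ω×(Iω) = (-0.0260, 0.0050, 0.0012)
angular accel α = (-0.8933, 0.8056, 2.3760)
new body rate ω' = (0.0285, 0.4644, 0.6901)
Hamilton product q⊗(0,ω) = (-0.2500000, 0.1792893, -0.5328428, -0.2035535)
updated quaternion q' = (-0.7169, 0.5070, 0.4785, -0.0081)

p' = (-2.7640, 0.2360, -1.7520)
q' = (-0.7169, 0.5070, 0.4785, -0.0081)
v' = (-0.7400, 1.7660, -1.8580)
ω' = (0.0285, 0.4644, 0.6901)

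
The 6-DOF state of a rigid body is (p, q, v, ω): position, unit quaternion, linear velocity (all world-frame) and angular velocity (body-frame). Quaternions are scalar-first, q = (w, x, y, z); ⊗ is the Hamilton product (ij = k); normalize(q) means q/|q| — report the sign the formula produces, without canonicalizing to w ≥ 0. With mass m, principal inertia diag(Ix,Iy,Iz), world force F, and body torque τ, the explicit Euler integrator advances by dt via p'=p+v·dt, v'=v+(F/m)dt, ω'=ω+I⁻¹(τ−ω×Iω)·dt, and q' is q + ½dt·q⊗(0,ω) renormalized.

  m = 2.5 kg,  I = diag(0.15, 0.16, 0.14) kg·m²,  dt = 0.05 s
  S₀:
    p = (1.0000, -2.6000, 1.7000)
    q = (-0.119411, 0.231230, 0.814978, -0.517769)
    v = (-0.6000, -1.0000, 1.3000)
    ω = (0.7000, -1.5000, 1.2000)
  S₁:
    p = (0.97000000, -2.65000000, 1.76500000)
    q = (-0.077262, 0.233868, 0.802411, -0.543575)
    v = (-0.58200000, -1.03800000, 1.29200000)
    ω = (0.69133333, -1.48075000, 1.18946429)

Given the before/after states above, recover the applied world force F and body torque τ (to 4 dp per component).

F = (0.9000, -1.9000, -0.4000)
τ = (0.0100, 0.0700, -0.0400)

ω₁ − ω₀ = (-0.00866667, 0.01925000, -0.01053571)
precession coupling = (0.0360, 0.0084, -0.0105)
I·α + gyro = (0.0100, 0.0700, -0.0400)
v₁ − v₀ = (0.01800000, -0.03800000, -0.00800000)
m·(v₁−v₀)/dt = (0.9000, -1.9000, -0.4000)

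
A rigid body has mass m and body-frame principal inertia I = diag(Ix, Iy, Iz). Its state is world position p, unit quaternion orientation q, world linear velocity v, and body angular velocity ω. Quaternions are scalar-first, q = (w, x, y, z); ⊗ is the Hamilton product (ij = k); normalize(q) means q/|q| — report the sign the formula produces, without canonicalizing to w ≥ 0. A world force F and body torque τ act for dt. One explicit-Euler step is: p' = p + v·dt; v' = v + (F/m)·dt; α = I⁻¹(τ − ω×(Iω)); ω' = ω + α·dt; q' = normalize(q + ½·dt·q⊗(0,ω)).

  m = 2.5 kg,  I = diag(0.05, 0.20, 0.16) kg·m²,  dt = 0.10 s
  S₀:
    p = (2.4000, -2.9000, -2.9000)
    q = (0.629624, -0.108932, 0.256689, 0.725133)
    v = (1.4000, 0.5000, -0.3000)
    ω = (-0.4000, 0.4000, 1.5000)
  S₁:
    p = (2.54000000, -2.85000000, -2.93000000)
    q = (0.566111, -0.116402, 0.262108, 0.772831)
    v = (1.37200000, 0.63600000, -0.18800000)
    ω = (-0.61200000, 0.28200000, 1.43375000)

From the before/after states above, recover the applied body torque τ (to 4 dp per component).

τ = (-0.1300, -0.1700, -0.1300)

ω₁ − ω₀ = (-0.21200000, -0.11800000, -0.06625000)
applied torque τ = (-0.1300, -0.1700, -0.1300)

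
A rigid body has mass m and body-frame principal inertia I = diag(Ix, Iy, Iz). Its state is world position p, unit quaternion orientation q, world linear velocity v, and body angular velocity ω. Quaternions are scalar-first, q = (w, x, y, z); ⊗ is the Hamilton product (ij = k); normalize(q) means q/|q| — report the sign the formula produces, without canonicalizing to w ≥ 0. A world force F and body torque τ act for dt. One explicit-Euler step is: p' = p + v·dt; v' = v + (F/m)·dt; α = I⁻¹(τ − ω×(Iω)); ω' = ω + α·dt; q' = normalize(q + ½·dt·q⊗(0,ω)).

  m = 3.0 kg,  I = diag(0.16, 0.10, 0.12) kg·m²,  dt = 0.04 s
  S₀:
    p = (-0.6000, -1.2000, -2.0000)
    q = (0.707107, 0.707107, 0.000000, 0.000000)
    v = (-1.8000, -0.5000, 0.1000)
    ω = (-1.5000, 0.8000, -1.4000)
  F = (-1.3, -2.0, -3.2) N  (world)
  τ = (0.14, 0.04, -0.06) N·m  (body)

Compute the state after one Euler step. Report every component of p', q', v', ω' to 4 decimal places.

α = I⁻¹(τ − ω×Iω) = (1.0150, -0.4400, -1.1000)
ω' = ω + α·dt = (-1.4594, 0.7824, -1.4440)
2q̇ = q⊗(0,ω) = (1.0606605, -1.0606605, 1.5556354, -0.4242642)
updated quaternion q' = (0.7276, 0.6852, 0.0311, -0.0085)
a = F/m = (-0.4333, -0.6667, -1.0667)
new position p' = (-0.6720, -1.2200, -1.9960)
new velocity v' = (-1.8173, -0.5267, 0.0573)

p' = (-0.6720, -1.2200, -1.9960)
q' = (0.7276, 0.6852, 0.0311, -0.0085)
v' = (-1.8173, -0.5267, 0.0573)
ω' = (-1.4594, 0.7824, -1.4440)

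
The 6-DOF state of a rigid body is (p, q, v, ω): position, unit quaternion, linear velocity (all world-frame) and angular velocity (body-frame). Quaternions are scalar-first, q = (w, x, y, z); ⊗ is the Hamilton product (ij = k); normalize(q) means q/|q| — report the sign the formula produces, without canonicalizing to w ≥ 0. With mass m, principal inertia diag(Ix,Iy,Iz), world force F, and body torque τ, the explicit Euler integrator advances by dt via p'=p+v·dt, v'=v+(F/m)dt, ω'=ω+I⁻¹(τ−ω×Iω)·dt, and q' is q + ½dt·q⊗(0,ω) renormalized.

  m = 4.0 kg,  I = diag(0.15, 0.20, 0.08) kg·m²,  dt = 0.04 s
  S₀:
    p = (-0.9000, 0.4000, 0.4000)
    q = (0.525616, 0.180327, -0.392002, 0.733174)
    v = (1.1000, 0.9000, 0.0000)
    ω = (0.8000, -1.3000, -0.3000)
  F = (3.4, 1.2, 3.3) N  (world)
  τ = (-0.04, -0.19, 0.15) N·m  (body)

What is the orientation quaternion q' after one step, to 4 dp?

q' = (0.5167, 0.2100, -0.3927, 0.7313)

2q̇ = q⊗(0,ω) = (-0.4339120, 1.4912196, -0.0426635, -0.0785083)
q + ½dt·q⊗(0,ω), renormalized = (0.5167, 0.2100, -0.3927, 0.7313)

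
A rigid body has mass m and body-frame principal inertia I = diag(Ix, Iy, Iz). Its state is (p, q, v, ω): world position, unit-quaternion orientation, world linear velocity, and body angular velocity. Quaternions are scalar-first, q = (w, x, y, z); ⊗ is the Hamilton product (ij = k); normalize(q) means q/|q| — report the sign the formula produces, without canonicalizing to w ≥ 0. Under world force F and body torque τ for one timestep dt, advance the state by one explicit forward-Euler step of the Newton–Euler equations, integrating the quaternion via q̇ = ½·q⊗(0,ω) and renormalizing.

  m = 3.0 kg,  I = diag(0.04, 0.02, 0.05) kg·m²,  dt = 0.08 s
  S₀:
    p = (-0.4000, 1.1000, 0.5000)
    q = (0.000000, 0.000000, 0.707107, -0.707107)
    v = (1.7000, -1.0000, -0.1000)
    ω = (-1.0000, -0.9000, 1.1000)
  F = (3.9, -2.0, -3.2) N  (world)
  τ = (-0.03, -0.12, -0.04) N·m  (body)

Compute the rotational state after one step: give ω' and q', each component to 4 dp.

precession coupling ω×(Iω) = (-0.0297, 0.0110, -0.0180)
α = I⁻¹(τ − ω×Iω) = (-0.0075, -6.5500, -0.4400)
ω' = ω + α·dt = (-1.0006, -1.4240, 1.0648)
q⊗(0,ω) = (1.4142140, 0.1414214, 0.7071070, 0.7071070)
updated quaternion q' = (0.0564, 0.0056, 0.7336, -0.6772)

ω' = (-1.0006, -1.4240, 1.0648)
q' = (0.0564, 0.0056, 0.7336, -0.6772)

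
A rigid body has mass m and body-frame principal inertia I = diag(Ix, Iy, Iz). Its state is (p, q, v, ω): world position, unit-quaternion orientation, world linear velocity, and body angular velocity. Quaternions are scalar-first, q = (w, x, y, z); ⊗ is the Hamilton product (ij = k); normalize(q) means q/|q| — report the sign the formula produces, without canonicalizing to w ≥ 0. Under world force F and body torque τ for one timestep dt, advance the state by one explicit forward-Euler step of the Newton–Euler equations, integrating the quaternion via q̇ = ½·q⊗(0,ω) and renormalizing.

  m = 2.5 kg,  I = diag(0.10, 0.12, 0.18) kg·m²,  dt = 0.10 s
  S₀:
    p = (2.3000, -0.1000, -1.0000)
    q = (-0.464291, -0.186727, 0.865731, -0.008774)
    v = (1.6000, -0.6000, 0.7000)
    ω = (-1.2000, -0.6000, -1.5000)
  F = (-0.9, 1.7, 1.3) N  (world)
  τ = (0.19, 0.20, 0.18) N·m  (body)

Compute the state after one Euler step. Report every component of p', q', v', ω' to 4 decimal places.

a = (-0.3600, 0.6800, 0.5200)
p' = p + v·dt = (2.4600, -0.1600, -0.9300)
v' = v + a·dt = (1.5640, -0.5320, 0.7520)
α = I⁻¹(τ − ω×Iω) = (1.3600, 2.8667, 0.9200)
ω + α·dt = (-1.0640, -0.3133, -1.4080)
2q̇ = q⊗(0,ω) = (0.2822052, -0.7467117, 0.0090129, 1.8473499)
q + ½dt·q⊗(0,ω), renormalized = (-0.4479, -0.2229, 0.8618, 0.0832)

p' = (2.4600, -0.1600, -0.9300)
q' = (-0.4479, -0.2229, 0.8618, 0.0832)
v' = (1.5640, -0.5320, 0.7520)
ω' = (-1.0640, -0.3133, -1.4080)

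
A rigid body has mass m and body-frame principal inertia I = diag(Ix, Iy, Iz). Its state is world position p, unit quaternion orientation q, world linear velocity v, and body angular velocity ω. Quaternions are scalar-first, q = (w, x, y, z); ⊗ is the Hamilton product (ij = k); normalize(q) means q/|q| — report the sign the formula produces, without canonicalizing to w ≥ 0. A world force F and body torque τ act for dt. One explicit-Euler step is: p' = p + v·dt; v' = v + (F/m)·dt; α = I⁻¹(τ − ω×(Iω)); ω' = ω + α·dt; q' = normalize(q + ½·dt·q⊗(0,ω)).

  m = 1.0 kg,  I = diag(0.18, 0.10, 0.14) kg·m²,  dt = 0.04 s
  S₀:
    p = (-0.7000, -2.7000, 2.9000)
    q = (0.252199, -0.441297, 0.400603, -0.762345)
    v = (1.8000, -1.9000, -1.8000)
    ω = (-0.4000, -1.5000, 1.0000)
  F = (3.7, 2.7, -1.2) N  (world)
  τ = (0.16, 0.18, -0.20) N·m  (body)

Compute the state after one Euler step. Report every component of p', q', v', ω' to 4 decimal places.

p' = (-0.6280, -2.7760, 2.8280)
q' = (0.2757, -0.4579, 0.4077, -0.7404)
v' = (1.9480, -1.7920, -1.8480)
ω' = (-0.3511, -1.4216, 0.9566)

angular accel α = (1.2222, 1.9600, -1.0857)
ω' = ω + α·dt = (-0.3511, -1.4216, 0.9566)
q⊗(0,ω) = (1.1867307, -0.8437941, 0.3679365, 1.0743857)
q' = normalize(q + ½dt·q⊗(0,ω)) = (0.2757, -0.4579, 0.4077, -0.7404)
p + v·dt = (-0.6280, -2.7760, 2.8280)
new velocity v' = (1.9480, -1.7920, -1.8480)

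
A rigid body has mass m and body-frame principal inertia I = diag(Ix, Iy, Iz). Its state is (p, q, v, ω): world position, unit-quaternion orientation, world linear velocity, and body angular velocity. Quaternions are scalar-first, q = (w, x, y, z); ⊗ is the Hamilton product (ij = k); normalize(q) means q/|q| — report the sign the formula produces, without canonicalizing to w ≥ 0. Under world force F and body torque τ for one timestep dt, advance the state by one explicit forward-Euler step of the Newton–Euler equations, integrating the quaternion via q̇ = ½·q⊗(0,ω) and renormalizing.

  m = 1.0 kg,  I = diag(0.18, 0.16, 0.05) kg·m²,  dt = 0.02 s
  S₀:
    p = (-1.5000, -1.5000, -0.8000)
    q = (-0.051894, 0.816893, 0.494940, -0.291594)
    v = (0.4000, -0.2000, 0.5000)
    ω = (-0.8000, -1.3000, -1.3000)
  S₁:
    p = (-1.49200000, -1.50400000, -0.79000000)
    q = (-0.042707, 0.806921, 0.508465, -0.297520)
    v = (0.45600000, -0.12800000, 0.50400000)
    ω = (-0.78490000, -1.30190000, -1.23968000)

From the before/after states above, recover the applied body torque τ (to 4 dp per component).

τ = (-0.0500, 0.1200, 0.1300)

ω₁ − ω₀ = (0.01510000, -0.00190000, 0.06032000)
gyro term ω₀×Iω₀ = (-0.1859, 0.1352, -0.0208)
I·α + gyro = (-0.0500, 0.1200, 0.1300)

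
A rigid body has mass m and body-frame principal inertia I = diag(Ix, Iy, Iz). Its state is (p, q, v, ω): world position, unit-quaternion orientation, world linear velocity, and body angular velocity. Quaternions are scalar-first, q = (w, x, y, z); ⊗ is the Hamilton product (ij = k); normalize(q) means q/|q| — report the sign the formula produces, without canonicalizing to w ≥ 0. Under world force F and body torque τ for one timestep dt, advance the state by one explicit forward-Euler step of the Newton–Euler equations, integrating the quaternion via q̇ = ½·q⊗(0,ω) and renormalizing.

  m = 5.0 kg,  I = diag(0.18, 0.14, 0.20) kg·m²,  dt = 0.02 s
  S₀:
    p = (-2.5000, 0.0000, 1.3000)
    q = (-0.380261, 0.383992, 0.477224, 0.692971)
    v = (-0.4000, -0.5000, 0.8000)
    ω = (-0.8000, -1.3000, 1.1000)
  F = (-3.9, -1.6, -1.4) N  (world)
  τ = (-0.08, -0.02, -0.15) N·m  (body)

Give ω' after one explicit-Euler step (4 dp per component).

ω' = (-0.7994, -1.3054, 1.0892)

(τ − ω×Iω)/I = (0.0322, -0.2686, -0.5420)
ω + α·dt = (-0.7994, -1.3054, 1.0892)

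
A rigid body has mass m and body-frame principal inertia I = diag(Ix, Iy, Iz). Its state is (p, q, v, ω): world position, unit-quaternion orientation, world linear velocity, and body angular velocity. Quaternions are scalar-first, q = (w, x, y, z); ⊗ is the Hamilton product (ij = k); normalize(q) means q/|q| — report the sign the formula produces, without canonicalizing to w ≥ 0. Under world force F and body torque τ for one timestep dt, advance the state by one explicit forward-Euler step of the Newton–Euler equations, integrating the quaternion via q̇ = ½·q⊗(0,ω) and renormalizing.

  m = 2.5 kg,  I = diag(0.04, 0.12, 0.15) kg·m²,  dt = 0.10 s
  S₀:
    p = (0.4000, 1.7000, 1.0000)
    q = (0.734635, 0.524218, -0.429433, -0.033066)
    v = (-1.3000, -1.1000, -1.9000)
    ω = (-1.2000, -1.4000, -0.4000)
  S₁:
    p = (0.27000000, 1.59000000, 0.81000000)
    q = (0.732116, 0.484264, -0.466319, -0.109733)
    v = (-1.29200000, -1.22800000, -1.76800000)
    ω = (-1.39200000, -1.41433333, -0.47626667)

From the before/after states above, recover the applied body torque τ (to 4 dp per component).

τ = (-0.0600, -0.0700, 0.0200)

Δω = ω₁−ω₀ = (-0.19200000, -0.01433333, -0.07626667)
τ = I·(Δω/dt) + ω₀×(Iω₀) = (-0.0600, -0.0700, 0.0200)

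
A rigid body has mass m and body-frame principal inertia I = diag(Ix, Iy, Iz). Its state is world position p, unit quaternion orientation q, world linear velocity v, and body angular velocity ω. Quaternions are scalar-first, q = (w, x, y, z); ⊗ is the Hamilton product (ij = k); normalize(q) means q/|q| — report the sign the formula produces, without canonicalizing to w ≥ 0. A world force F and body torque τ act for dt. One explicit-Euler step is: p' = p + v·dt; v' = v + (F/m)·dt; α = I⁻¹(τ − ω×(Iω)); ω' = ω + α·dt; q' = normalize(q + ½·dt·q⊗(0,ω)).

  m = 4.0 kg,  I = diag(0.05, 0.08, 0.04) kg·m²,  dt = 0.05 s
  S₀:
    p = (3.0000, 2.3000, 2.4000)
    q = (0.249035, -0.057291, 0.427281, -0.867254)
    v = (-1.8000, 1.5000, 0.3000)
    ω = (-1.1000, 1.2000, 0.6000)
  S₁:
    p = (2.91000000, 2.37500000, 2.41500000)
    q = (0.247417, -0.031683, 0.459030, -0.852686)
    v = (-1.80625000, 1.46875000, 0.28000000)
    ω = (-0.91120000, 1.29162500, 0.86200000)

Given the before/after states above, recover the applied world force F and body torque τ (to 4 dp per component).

velocity change Δv = (-0.00625000, -0.03125000, -0.02000000)
applied force F = (-0.5000, -2.5000, -1.6000)
ω₁ − ω₀ = (0.18880000, 0.09162500, 0.26200000)
gyro term ω₀×Iω₀ = (-0.0288, -0.0066, -0.0396)
applied torque τ = (0.1600, 0.1400, 0.1700)

F = (-0.5000, -2.5000, -1.6000)
τ = (0.1600, 0.1400, 0.1700)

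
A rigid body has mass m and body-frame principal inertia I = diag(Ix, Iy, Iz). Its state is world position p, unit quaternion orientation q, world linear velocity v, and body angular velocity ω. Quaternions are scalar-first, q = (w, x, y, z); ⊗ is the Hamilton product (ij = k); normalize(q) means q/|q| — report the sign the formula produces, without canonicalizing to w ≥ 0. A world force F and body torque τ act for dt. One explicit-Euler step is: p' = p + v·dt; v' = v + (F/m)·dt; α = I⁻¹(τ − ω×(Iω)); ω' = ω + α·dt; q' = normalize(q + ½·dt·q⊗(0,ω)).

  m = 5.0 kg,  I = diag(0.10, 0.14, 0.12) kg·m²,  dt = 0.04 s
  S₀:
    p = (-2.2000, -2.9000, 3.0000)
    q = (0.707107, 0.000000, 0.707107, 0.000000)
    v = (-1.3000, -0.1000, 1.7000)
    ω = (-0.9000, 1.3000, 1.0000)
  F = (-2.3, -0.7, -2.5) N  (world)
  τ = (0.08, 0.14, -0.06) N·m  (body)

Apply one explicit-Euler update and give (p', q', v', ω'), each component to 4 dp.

α = I⁻¹(τ − ω×Iω) = (1.0600, 0.8714, -0.1100)
new body rate ω' = (-0.8576, 1.3349, 0.9956)
2q̇ = q⊗(0,ω) = (-0.9192391, 0.0707107, 0.9192391, 1.3435033)
q' = normalize(q + ½dt·q⊗(0,ω)) = (0.6882, 0.0014, 0.7250, 0.0269)
new position p' = (-2.2520, -2.9040, 3.0680)
v + (F/m)dt = (-1.3184, -0.1056, 1.6800)

p' = (-2.2520, -2.9040, 3.0680)
q' = (0.6882, 0.0014, 0.7250, 0.0269)
v' = (-1.3184, -0.1056, 1.6800)
ω' = (-0.8576, 1.3349, 0.9956)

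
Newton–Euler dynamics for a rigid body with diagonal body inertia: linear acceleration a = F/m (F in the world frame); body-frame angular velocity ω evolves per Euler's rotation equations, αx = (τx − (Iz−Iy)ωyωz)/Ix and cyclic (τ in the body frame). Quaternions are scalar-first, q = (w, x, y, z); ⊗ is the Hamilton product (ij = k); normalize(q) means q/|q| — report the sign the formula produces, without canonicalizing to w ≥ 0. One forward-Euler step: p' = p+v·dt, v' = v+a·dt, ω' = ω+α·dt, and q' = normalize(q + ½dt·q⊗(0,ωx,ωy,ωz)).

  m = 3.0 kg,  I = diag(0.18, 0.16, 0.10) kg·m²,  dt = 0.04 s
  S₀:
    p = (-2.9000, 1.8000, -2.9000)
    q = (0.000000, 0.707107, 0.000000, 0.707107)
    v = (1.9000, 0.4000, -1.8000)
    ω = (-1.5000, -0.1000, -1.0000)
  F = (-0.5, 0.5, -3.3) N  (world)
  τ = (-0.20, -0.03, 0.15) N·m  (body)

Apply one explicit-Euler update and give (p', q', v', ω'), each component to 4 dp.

p' = (-2.8240, 1.8160, -2.9720)
q' = (0.0353, 0.7081, -0.0071, 0.7052)
v' = (1.8933, 0.4067, -1.8440)
ω' = (-1.5431, -0.1375, -0.9388)

p + v·dt = (-2.8240, 1.8160, -2.9720)
new velocity v' = (1.8933, 0.4067, -1.8440)
gyro term ω×Iω = (-0.0060, 0.1200, -0.0030)
angular accel α = (-1.0778, -0.9375, 1.5300)
ω' = ω + α·dt = (-1.5431, -0.1375, -0.9388)
Hamilton product q⊗(0,ω) = (1.7677675, 0.0707107, -0.3535535, -0.0707107)
q' = normalize(q + ½dt·q⊗(0,ω)) = (0.0353, 0.7081, -0.0071, 0.7052)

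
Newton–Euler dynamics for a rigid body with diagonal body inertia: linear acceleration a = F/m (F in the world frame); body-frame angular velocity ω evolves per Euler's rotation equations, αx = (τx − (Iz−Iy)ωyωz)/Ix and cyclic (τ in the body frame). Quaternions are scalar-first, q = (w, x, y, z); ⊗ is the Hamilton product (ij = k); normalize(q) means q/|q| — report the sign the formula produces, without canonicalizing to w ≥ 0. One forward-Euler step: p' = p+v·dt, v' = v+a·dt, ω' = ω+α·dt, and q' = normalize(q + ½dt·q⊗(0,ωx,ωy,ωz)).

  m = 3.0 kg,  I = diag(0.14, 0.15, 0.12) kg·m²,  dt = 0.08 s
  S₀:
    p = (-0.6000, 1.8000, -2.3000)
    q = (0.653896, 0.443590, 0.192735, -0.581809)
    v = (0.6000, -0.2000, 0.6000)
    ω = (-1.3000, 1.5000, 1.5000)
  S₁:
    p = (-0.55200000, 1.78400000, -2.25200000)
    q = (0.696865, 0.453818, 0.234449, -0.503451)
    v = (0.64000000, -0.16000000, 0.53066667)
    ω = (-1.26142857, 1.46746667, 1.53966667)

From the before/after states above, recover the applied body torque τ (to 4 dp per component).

Δω = ω₁−ω₀ = (0.03857143, -0.03253333, 0.03966667)
gyro term ω₀×Iω₀ = (-0.0675, -0.0390, -0.0195)
τ = I·(Δω/dt) + ω₀×(Iω₀) = (0.0000, -0.1000, 0.0400)

τ = (0.0000, -0.1000, 0.0400)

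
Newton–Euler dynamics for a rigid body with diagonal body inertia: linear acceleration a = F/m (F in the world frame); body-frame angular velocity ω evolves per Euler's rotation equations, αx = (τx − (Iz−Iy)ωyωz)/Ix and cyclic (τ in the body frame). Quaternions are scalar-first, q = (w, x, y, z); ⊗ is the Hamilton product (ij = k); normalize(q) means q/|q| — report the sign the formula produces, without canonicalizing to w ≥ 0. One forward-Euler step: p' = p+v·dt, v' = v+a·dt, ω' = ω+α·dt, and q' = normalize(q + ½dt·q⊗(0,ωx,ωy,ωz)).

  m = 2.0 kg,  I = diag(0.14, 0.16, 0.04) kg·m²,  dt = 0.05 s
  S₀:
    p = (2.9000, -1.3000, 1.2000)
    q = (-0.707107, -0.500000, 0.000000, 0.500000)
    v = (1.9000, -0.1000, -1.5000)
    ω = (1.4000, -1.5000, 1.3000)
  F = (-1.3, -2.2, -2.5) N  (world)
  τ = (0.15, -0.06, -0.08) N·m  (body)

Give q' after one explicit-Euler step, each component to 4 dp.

q⊗(0,ω) = (0.0500000, -0.2399498, 2.4106605, -0.1692391)
q' = normalize(q + ½dt·q⊗(0,ω)) = (-0.7046, -0.5051, 0.0602, 0.4949)

q' = (-0.7046, -0.5051, 0.0602, 0.4949)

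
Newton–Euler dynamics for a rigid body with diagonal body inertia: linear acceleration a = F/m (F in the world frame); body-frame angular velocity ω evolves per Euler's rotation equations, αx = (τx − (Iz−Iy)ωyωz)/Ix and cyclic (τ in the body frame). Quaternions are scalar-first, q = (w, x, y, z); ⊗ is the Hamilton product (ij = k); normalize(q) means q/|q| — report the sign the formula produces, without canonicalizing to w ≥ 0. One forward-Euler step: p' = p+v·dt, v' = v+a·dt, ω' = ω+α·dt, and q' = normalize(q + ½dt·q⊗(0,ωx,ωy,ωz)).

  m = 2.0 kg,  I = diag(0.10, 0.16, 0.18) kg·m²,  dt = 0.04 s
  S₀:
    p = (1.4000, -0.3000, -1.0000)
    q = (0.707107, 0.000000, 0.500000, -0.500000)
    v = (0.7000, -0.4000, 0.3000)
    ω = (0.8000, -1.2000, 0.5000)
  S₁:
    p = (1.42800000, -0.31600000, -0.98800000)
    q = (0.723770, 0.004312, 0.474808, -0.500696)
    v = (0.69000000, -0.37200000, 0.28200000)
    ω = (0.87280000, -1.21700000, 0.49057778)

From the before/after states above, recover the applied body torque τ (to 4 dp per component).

τ = (0.1700, -0.1000, -0.1000)

Δω = ω₁−ω₀ = (0.07280000, -0.01700000, -0.00942222)
I·α + gyro = (0.1700, -0.1000, -0.1000)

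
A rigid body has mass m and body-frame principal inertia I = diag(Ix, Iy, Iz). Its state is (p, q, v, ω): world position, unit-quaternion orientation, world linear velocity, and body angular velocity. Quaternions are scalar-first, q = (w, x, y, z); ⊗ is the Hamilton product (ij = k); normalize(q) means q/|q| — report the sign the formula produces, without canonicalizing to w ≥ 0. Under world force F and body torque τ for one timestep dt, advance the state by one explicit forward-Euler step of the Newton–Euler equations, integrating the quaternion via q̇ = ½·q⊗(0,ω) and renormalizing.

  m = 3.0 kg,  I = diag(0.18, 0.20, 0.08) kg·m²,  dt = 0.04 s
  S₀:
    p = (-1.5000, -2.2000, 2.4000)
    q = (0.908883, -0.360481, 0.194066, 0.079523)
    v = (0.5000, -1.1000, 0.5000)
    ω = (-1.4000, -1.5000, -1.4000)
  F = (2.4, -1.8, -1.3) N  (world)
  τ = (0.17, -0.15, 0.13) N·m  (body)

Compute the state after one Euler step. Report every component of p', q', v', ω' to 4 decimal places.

ω×(Iω) gyroscopic = (-0.2520, 0.1960, 0.0420)
(τ − ω×Iω)/I = (2.3444, -1.7300, 1.1000)
new body rate ω' = (-1.3062, -1.5692, -1.3560)
Hamilton product q⊗(0,ω) = (-0.1022422, -1.4248441, -1.9793301, -0.4600223)
q' = normalize(q + ½dt·q⊗(0,ω)) = (0.9057, -0.3885, 0.1543, 0.0702)
linear accel F/m = (0.8000, -0.6000, -0.4333)
p' = p + v·dt = (-1.4800, -2.2440, 2.4200)
v' = v + a·dt = (0.5320, -1.1240, 0.4827)

p' = (-1.4800, -2.2440, 2.4200)
q' = (0.9057, -0.3885, 0.1543, 0.0702)
v' = (0.5320, -1.1240, 0.4827)
ω' = (-1.3062, -1.5692, -1.3560)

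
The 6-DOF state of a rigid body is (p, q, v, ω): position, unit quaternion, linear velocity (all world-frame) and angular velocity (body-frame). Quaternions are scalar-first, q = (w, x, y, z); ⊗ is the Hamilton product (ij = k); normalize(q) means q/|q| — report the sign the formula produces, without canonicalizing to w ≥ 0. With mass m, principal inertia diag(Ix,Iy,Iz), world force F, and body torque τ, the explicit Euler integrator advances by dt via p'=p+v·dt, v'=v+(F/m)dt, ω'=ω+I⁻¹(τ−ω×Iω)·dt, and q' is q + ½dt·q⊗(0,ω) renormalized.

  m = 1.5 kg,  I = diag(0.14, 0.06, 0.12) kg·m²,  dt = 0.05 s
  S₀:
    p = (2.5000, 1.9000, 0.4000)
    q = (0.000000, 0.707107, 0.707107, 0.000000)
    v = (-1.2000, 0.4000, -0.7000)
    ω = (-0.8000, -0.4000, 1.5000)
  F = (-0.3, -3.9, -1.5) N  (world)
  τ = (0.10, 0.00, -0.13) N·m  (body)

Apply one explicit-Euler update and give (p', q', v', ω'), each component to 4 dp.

p' = (2.4400, 1.9200, 0.3650)
q' = (0.0212, 0.7329, 0.6799, 0.0071)
v' = (-1.2100, 0.2700, -0.7500)
ω' = (-0.7514, -0.3800, 1.4565)

(τ − ω×Iω)/I = (0.9714, 0.4000, -0.8700)
new body rate ω' = (-0.7514, -0.3800, 1.4565)
Hamilton product q⊗(0,ω) = (0.8485284, 1.0606605, -1.0606605, 0.2828428)
updated quaternion q' = (0.0212, 0.7329, 0.6799, 0.0071)
a = (-0.2000, -2.6000, -1.0000)
p + v·dt = (2.4400, 1.9200, 0.3650)
v + (F/m)dt = (-1.2100, 0.2700, -0.7500)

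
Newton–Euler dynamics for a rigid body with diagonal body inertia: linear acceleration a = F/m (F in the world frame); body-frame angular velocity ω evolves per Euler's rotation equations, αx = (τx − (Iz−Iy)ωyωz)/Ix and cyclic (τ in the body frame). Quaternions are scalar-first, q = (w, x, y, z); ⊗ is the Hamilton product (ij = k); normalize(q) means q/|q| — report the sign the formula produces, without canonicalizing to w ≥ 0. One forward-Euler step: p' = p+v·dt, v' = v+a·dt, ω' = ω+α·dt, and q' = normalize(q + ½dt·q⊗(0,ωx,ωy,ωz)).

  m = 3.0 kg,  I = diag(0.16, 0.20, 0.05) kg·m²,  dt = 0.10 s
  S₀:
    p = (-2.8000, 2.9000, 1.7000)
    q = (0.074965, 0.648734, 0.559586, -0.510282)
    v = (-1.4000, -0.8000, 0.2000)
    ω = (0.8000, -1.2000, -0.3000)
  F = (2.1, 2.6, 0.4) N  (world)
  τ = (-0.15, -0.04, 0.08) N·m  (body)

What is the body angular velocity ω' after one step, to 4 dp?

ω' = (0.7400, -1.2068, -0.0632)

gyro term ω×Iω = (-0.0540, -0.0264, -0.0384)
angular accel α = (-0.6000, -0.0680, 2.3680)
ω + α·dt = (0.7400, -1.2068, -0.0632)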